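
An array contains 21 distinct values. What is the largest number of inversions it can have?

The maximum occurs when the array is in strictly decreasing order: every one of the C(21, 2) pairs is inverted.
C(21, 2) = 21·20/2 = 210

210 inversions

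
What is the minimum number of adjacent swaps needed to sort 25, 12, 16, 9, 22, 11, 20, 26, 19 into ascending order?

Each adjacent swap fixes exactly one inversion, so the minimum swap count equals the number of inversions.
Count inversions — for each element, later elements that are smaller:
25: 12, 16, 9, 22, 11, 20, 19 → 7
12: 9, 11 → 2
16: 9, 11 → 2
9: none → 0
22: 11, 20, 19 → 3
11: none → 0
20: 19 → 1
26: 19 → 1
19: none → 0
Total inversions: 7 + 2 + 2 + 0 + 3 + 0 + 1 + 1 + 0 = 16

Swaps: 16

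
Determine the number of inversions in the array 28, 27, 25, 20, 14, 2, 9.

20

Element-by-element contributions:
28: 6
27: 5
25: 4
20: 3
14: 2
2: 0
9: 0
Sum: 6 + 5 + 4 + 3 + 2 + 0 + 0 = 20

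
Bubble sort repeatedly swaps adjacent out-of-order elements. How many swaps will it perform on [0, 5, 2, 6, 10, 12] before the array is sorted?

The minimum number of adjacent swaps to sort an array equals its inversion count, since every such swap removes exactly one inversion.
Count inversions — for each element, later elements that are smaller:
0: none → 0
5: 2 → 1
2: none → 0
6: none → 0
10: none → 0
12: none → 0
Total inversions: 0 + 1 + 0 + 0 + 0 + 0 = 1

1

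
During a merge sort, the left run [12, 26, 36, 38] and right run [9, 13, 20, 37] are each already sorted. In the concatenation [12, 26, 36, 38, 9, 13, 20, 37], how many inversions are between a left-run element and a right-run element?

Take each right-half value and tally the left-half values above it:
r = 9: 12, 26, 36, 38 → 4
r = 13: 26, 36, 38 → 3
r = 20: 26, 36, 38 → 3
r = 37: 38 → 1
Cross-inversions: 4 + 3 + 3 + 1 = 11

11 cross-inversions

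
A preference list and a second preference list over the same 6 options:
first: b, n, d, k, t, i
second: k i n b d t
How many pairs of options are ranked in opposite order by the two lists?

Assign each item its position (1..6) in the first ordering, then rewrite the second ordering as that position sequence:
positions: b→1, n→2, d→3, k→4, t→5, i→6
second ordering as positions: [4, 6, 2, 1, 3, 5]
Discordant pairs = inversions in this position sequence.
4: 2, 1, 3 → 3
6: 2, 1, 3, 5 → 4
2: 1 → 1
1: 0
3: 0
5: 0
Total: 3 + 4 + 1 + 0 + 0 + 0 = 8

8 pairs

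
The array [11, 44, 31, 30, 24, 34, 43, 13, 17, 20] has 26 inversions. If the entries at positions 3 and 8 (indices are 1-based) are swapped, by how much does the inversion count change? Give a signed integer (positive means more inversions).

-5

Positions 3 and 8 hold 31 and 13; after swapping, the array is [11, 44, 13, 30, 24, 34, 43, 31, 17, 20].
Element-by-element contributions:
11 → none → 0
44 → 13, 30, 24, 34, 43, 31, 17, 20 → 8
13 → none → 0
30 → 24, 17, 20 → 3
24 → 17, 20 → 2
34 → 31, 17, 20 → 3
43 → 31, 17, 20 → 3
31 → 17, 20 → 2
17 → none → 0
20 → none → 0
Sum: 0 + 8 + 0 + 3 + 2 + 3 + 3 + 2 + 0 + 0 = 21
Change: 21 − 26 = -5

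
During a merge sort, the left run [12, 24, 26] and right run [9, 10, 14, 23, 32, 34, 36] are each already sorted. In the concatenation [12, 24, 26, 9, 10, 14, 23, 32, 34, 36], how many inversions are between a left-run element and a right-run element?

For each element r of the right run, count left-run elements greater than r:
r = 9: 12, 24, 26 → 3
r = 10: 12, 24, 26 → 3
r = 14: 24, 26 → 2
r = 23: 24, 26 → 2
r = 32: none → 0
r = 34: none → 0
r = 36: none → 0
Cross-inversions: 3 + 3 + 2 + 2 + 0 + 0 + 0 = 10

Cross-inversions: 10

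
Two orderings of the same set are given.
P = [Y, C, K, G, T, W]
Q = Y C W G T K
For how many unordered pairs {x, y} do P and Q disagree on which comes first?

5

Assign each item its position (1..6) in the first ordering, then rewrite the second ordering as that position sequence:
positions: Y→1, C→2, K→3, G→4, T→5, W→6
second ordering as positions: [1, 2, 6, 4, 5, 3]
Discordant pairs = inversions in this position sequence.
1: 0
2: 0
6: 4, 5, 3 → 3
4: 3 → 1
5: 3 → 1
3: 0
Total: 0 + 0 + 3 + 1 + 1 + 0 = 5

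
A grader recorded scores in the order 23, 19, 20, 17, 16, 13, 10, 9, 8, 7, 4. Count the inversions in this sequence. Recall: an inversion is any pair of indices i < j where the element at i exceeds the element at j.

Inversions: 54

Count, for each position, how many later elements it exceeds:
23 → 19, 20, 17, 16, 13, 10, 9, 8, 7, 4 → 10
19 → 17, 16, 13, 10, 9, 8, 7, 4 → 8
20 → 17, 16, 13, 10, 9, 8, 7, 4 → 8
17 → 16, 13, 10, 9, 8, 7, 4 → 7
16 → 13, 10, 9, 8, 7, 4 → 6
13 → 10, 9, 8, 7, 4 → 5
10 → 9, 8, 7, 4 → 4
9 → 8, 7, 4 → 3
8 → 7, 4 → 2
7 → 4 → 1
4 → none → 0
Sum: 10 + 8 + 8 + 7 + 6 + 5 + 4 + 3 + 2 + 1 + 0 = 54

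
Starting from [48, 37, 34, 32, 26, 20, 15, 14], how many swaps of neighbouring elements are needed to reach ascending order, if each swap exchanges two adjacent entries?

28

The minimum number of adjacent swaps to sort an array equals its inversion count, since every such swap removes exactly one inversion.
Count inversions — for each element, later elements that are smaller:
48: 37, 34, 32, 26, 20, 15, 14 → 7
37: 34, 32, 26, 20, 15, 14 → 6
34: 32, 26, 20, 15, 14 → 5
32: 26, 20, 15, 14 → 4
26: 20, 15, 14 → 3
20: 15, 14 → 2
15: 14 → 1
14: none → 0
Total inversions: 7 + 6 + 5 + 4 + 3 + 2 + 1 + 0 = 28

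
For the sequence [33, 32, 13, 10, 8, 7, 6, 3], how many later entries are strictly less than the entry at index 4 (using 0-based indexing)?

The element at index 4 is 8.
Elements after it: 7, 6, 3
Those smaller than 8: 7, 6, 3

3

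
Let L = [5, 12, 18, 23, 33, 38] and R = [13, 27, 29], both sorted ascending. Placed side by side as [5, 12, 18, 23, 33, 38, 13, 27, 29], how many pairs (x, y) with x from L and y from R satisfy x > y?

8 cross-inversions

For each element r of the right run, count left-run elements greater than r:
r = 13: 18, 23, 33, 38 → 4
r = 27: 33, 38 → 2
r = 29: 33, 38 → 2
Cross-inversions: 4 + 2 + 2 = 8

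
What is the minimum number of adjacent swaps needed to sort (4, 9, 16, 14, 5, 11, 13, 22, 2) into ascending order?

16

Each adjacent swap fixes exactly one inversion, so the minimum swap count equals the number of inversions.
Count inversions — for each element, later elements that are smaller:
4: 2 → 1
9: 5, 2 → 2
16: 14, 5, 11, 13, 2 → 5
14: 5, 11, 13, 2 → 4
5: 2 → 1
11: 2 → 1
13: 2 → 1
22: 2 → 1
2: none → 0
Total inversions: 1 + 2 + 5 + 4 + 1 + 1 + 1 + 1 + 0 = 16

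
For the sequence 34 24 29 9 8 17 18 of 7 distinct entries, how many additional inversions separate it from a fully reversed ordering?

6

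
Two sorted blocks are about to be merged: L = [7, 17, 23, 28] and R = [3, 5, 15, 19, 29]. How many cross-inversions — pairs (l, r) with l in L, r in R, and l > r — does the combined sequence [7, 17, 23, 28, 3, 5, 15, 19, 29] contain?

Cross-inversions: 13

Count, for every r in R, how many entries of L exceed r:
r = 3: 7, 17, 23, 28 → 4
r = 5: 7, 17, 23, 28 → 4
r = 15: 17, 23, 28 → 3
r = 19: 23, 28 → 2
r = 29: none → 0
Cross-inversions: 4 + 4 + 3 + 2 + 0 = 13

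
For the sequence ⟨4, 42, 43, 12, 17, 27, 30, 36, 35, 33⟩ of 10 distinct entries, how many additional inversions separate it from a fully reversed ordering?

28

Maximum inversions for 10 distinct elements is C(10, 2) = 10·9/2 = 45.
Current inversions — for each element, count later smaller elements:
4: 0
42: 7
43: 7
12: 0
17: 0
27: 0
30: 0
36: 2
35: 1
33: 0
Current total: 0 + 7 + 7 + 0 + 0 + 0 + 0 + 2 + 1 + 0 = 17
Shortfall: 45 − 17 = 28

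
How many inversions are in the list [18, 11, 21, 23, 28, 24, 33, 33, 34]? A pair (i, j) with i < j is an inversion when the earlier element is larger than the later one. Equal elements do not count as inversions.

2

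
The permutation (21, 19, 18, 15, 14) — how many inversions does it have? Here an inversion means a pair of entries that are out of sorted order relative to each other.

Listing every pair i<j with a[i]>a[j] (using 1-based positions):
(1,2): 21 > 19
(1,3): 21 > 18
(1,4): 21 > 15
(1,5): 21 > 14
(2,3): 19 > 18
(2,4): 19 > 15
(2,5): 19 > 14
(3,4): 18 > 15
(3,5): 18 > 14
(4,5): 15 > 14
That's 10 pairs.

10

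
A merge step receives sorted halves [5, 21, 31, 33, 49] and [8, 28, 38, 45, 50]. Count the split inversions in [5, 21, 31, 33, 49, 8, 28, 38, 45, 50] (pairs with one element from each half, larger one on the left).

9

Count, for every r in R, how many entries of L exceed r:
r = 8: 21, 31, 33, 49 → 4
r = 28: 31, 33, 49 → 3
r = 38: 49 → 1
r = 45: 49 → 1
r = 50: none → 0
Cross-inversions: 4 + 3 + 1 + 1 + 0 = 9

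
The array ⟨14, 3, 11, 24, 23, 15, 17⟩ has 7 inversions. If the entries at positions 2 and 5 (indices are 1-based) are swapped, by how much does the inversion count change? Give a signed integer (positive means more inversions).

+3

Positions 2 and 5 hold 3 and 23; after swapping, the array is [14, 23, 11, 24, 3, 15, 17].
Element-by-element contributions:
14: 2
23: 4
11: 1
24: 3
3: 0
15: 0
17: 0
Sum: 2 + 4 + 1 + 3 + 0 + 0 + 0 = 10
Change: 10 − 7 = +3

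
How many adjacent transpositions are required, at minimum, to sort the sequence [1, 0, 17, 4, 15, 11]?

5

Minimum adjacent swaps = number of inversions (each swap of adjacent out-of-order elements removes one inversion and no swap can remove more).
Count inversions — for each element, later elements that are smaller:
1: 0 → 1
0: none → 0
17: 4, 15, 11 → 3
4: none → 0
15: 11 → 1
11: none → 0
Total inversions: 1 + 0 + 3 + 0 + 1 + 0 = 5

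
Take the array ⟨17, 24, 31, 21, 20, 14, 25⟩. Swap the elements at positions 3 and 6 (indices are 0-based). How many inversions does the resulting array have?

Positions 3 and 6 hold 21 and 25; after swapping, the array is [17, 24, 31, 25, 20, 14, 21].
Sweep left to right; for each value list the smaller values that follow it:
17 → 14 → 1
24 → 20, 14, 21 → 3
31 → 25, 20, 14, 21 → 4
25 → 20, 14, 21 → 3
20 → 14 → 1
14 → none → 0
21 → none → 0
Sum: 1 + 3 + 4 + 3 + 1 + 0 + 0 = 12

12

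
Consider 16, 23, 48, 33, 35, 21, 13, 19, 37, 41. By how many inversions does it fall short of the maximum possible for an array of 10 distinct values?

26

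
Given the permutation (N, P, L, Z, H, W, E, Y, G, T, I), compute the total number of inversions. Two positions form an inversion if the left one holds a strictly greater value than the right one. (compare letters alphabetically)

31 out-of-order pairs

For each element, count later entries that are smaller:
N → L, H, E, G, I → 5
P → L, H, E, G, I → 5
L → H, E, G, I → 4
Z → H, W, E, Y, G, T, I → 7
H → E, G → 2
W → E, G, T, I → 4
E → none → 0
Y → G, T, I → 3
G → none → 0
T → I → 1
I → none → 0
Sum: 5 + 5 + 4 + 7 + 2 + 4 + 0 + 3 + 0 + 1 + 0 = 31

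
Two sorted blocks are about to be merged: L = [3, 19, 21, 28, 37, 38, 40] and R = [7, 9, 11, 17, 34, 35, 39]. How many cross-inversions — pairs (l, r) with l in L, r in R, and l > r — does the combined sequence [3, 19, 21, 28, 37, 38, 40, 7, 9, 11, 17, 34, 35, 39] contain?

There are 31 split inversions.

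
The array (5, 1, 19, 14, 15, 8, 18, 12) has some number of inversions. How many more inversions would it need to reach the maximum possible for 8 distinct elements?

17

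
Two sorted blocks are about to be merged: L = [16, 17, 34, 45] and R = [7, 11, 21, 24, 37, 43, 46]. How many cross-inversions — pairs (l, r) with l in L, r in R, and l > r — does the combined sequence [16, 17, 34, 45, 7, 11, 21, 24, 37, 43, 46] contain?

Count, for every r in R, how many entries of L exceed r:
r = 7: 16, 17, 34, 45 → 4
r = 11: 16, 17, 34, 45 → 4
r = 21: 34, 45 → 2
r = 24: 34, 45 → 2
r = 37: 45 → 1
r = 43: 45 → 1
r = 46: none → 0
Cross-inversions: 4 + 4 + 2 + 2 + 1 + 1 + 0 = 14

14 cross-inversions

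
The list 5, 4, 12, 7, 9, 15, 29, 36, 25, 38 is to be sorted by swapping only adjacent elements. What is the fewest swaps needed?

Each adjacent swap fixes exactly one inversion, so the minimum swap count equals the number of inversions.
Count inversions — for each element, later elements that are smaller:
5: 4 → 1
4: none → 0
12: 7, 9 → 2
7: none → 0
9: none → 0
15: none → 0
29: 25 → 1
36: 25 → 1
25: none → 0
38: none → 0
Total inversions: 1 + 0 + 2 + 0 + 0 + 0 + 1 + 1 + 0 + 0 = 5

Adjacent swaps: 5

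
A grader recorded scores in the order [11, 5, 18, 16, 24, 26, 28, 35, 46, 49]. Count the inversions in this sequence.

2

Count, for each position, how many later elements it exceeds:
11: 1
5: 0
18: 1
16: 0
24: 0
26: 0
28: 0
35: 0
46: 0
49: 0
Sum: 1 + 0 + 1 + 0 + 0 + 0 + 0 + 0 + 0 + 0 = 2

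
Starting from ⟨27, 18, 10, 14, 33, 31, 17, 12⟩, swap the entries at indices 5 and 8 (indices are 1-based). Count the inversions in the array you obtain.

11

Positions 5 and 8 hold 33 and 12; after swapping, the array is [27, 18, 10, 14, 12, 31, 17, 33].
For each element, count later entries that are smaller:
27 → 18, 10, 14, 12, 17 → 5
18 → 10, 14, 12, 17 → 4
10 → none → 0
14 → 12 → 1
12 → none → 0
31 → 17 → 1
17 → none → 0
33 → none → 0
Sum: 5 + 4 + 0 + 1 + 0 + 1 + 0 + 0 = 11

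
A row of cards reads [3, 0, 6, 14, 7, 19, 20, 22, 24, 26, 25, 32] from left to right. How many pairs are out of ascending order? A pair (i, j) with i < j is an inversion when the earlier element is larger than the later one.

Sweep left to right; for each value list the smaller values that follow it:
3 → 0 → 1
0 → none → 0
6 → none → 0
14 → 7 → 1
7 → none → 0
19 → none → 0
20 → none → 0
22 → none → 0
24 → none → 0
26 → 25 → 1
25 → none → 0
32 → none → 0
Sum: 1 + 0 + 0 + 1 + 0 + 0 + 0 + 0 + 0 + 1 + 0 + 0 = 3

3 inversions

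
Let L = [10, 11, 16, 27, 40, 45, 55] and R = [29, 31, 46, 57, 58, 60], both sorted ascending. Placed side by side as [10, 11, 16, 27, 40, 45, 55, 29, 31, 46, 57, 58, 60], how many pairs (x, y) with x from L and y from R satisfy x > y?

7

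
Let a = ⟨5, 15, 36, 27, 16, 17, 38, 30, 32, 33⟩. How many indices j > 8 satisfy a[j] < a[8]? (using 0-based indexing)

The element at index 8 is 32.
Elements after it: 33
None of them are smaller than 32.

0 such elements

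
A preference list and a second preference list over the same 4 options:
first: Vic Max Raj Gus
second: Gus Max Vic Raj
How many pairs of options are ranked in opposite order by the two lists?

Assign each item its position (1..4) in the first ordering, then rewrite the second ordering as that position sequence:
positions: Vic→1, Max→2, Raj→3, Gus→4
second ordering as positions: [4, 2, 1, 3]
Discordant pairs = inversions in this position sequence.
4: 2, 1, 3 → 3
2: 1 → 1
1: 0
3: 0
Total: 3 + 1 + 0 + 0 = 4

4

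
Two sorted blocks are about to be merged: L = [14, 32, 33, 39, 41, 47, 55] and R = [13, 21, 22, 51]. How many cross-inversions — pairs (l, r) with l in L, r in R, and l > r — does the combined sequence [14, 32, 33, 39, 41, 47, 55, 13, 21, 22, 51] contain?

Take each right-half value and tally the left-half values above it:
r = 13: 14, 32, 33, 39, 41, 47, 55 → 7
r = 21: 32, 33, 39, 41, 47, 55 → 6
r = 22: 32, 33, 39, 41, 47, 55 → 6
r = 51: 55 → 1
Cross-inversions: 7 + 6 + 6 + 1 = 20

20 cross-inversions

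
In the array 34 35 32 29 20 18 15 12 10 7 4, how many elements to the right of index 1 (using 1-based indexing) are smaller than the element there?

The element at index 1 is 34.
Elements after it: 35, 32, 29, 20, 18, 15, 12, 10, 7, 4
Those smaller than 34: 32, 29, 20, 18, 15, 12, 10, 7, 4

9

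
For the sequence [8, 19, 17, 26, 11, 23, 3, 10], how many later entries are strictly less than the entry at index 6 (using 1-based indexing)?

2

The element at index 6 is 23.
Elements after it: 3, 10
Those smaller than 23: 3, 10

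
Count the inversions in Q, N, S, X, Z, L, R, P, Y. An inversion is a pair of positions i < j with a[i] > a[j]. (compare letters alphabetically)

Sweep left to right; for each value list the smaller values that follow it:
Q: 3
N: 1
S: 3
X: 3
Z: 4
L: 0
R: 1
P: 0
Y: 0
Sum: 3 + 1 + 3 + 3 + 4 + 0 + 1 + 0 + 0 = 15

15 inversions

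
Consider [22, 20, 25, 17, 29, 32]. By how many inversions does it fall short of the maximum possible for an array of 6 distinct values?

11

Maximum inversions for 6 distinct elements is C(6, 2) = 6·5/2 = 15.
Current inversions — for each element, count later smaller elements:
22: 2
20: 1
25: 1
17: 0
29: 0
32: 0
Current total: 2 + 1 + 1 + 0 + 0 + 0 = 4
Shortfall: 15 − 4 = 11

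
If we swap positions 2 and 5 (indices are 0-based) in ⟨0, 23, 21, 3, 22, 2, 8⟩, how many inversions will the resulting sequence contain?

Positions 2 and 5 hold 21 and 2; after swapping, the array is [0, 23, 2, 3, 22, 21, 8].
Sweep left to right; for each value list the smaller values that follow it:
0: 0
23: 5
2: 0
3: 0
22: 2
21: 1
8: 0
Sum: 0 + 5 + 0 + 0 + 2 + 1 + 0 = 8

8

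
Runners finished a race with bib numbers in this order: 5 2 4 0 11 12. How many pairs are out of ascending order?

Inversion pairs (indices are 1-based):
(1,2): 5 > 2
(1,3): 5 > 4
(1,4): 5 > 0
(2,4): 2 > 0
(3,4): 4 > 0
That's 5 pairs.

5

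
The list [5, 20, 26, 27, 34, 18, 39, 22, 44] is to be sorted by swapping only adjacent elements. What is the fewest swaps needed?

8 adjacent swaps

The minimum number of adjacent swaps to sort an array equals its inversion count, since every such swap removes exactly one inversion.
Count inversions — for each element, later elements that are smaller:
5: none → 0
20: 18 → 1
26: 18, 22 → 2
27: 18, 22 → 2
34: 18, 22 → 2
18: none → 0
39: 22 → 1
22: none → 0
44: none → 0
Total inversions: 0 + 1 + 2 + 2 + 2 + 0 + 1 + 0 + 0 = 8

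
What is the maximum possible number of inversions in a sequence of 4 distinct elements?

6 inversions

A reversed (strictly descending) arrangement makes every pair an inversion, giving C(4, 2) inversions.
C(4, 2) = 4·3/2 = 6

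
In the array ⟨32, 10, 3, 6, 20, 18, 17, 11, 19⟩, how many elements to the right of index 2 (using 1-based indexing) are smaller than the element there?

2

The element at index 2 is 10.
Elements after it: 3, 6, 20, 18, 17, 11, 19
Those smaller than 10: 3, 6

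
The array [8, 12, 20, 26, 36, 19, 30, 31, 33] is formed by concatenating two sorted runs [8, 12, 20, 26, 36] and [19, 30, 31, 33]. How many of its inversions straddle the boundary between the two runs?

Split inversions: 6

Count, for every r in R, how many entries of L exceed r:
r = 19: 20, 26, 36 → 3
r = 30: 36 → 1
r = 31: 36 → 1
r = 33: 36 → 1
Cross-inversions: 3 + 1 + 1 + 1 = 6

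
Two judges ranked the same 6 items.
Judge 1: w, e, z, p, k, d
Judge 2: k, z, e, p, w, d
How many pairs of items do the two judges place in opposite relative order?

Discordant pairs: 8

Assign each item its position (1..6) in the first ordering, then rewrite the second ordering as that position sequence:
positions: w→1, e→2, z→3, p→4, k→5, d→6
second ordering as positions: [5, 3, 2, 4, 1, 6]
Discordant pairs = inversions in this position sequence.
5: 3, 2, 4, 1 → 4
3: 2, 1 → 2
2: 1 → 1
4: 1 → 1
1: 0
6: 0
Total: 4 + 2 + 1 + 1 + 0 + 0 = 8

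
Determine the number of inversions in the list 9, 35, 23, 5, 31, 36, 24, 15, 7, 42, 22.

For each element, count later entries that are smaller:
9 → 5, 7 → 2
35 → 23, 5, 31, 24, 15, 7, 22 → 7
23 → 5, 15, 7, 22 → 4
5 → none → 0
31 → 24, 15, 7, 22 → 4
36 → 24, 15, 7, 22 → 4
24 → 15, 7, 22 → 3
15 → 7 → 1
7 → none → 0
42 → 22 → 1
22 → none → 0
Sum: 2 + 7 + 4 + 0 + 4 + 4 + 3 + 1 + 0 + 1 + 0 = 26

26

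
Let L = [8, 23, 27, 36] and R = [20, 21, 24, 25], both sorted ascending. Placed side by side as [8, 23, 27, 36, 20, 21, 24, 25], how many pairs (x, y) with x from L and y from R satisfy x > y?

10

Take each right-half value and tally the left-half values above it:
r = 20: 23, 27, 36 → 3
r = 21: 23, 27, 36 → 3
r = 24: 27, 36 → 2
r = 25: 27, 36 → 2
Cross-inversions: 3 + 3 + 2 + 2 = 10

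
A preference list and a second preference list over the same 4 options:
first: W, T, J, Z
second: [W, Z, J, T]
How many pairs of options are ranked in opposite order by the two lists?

Assign each item its position (1..4) in the first ordering, then rewrite the second ordering as that position sequence:
positions: W→1, T→2, J→3, Z→4
second ordering as positions: [1, 4, 3, 2]
Discordant pairs = inversions in this position sequence.
1: 0
4: 3, 2 → 2
3: 2 → 1
2: 0
Total: 0 + 2 + 1 + 0 = 3

3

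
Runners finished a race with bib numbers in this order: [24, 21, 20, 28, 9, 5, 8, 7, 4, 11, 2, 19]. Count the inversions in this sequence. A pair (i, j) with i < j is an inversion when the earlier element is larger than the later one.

Element-by-element contributions:
24 → 21, 20, 9, 5, 8, 7, 4, 11, 2, 19 → 10
21 → 20, 9, 5, 8, 7, 4, 11, 2, 19 → 9
20 → 9, 5, 8, 7, 4, 11, 2, 19 → 8
28 → 9, 5, 8, 7, 4, 11, 2, 19 → 8
9 → 5, 8, 7, 4, 2 → 5
5 → 4, 2 → 2
8 → 7, 4, 2 → 3
7 → 4, 2 → 2
4 → 2 → 1
11 → 2 → 1
2 → none → 0
19 → none → 0
Sum: 10 + 9 + 8 + 8 + 5 + 2 + 3 + 2 + 1 + 1 + 0 + 0 = 49

There are 49 inversions.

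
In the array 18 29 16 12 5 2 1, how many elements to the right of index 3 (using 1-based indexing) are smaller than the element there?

4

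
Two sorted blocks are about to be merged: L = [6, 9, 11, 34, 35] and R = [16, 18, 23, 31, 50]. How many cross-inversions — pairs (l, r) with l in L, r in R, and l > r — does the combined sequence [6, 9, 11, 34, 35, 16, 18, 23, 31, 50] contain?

8 split inversions

Take each right-half value and tally the left-half values above it:
r = 16: 34, 35 → 2
r = 18: 34, 35 → 2
r = 23: 34, 35 → 2
r = 31: 34, 35 → 2
r = 50: none → 0
Cross-inversions: 2 + 2 + 2 + 2 + 0 = 8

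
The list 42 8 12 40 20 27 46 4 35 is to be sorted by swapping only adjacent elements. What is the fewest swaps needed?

17

Minimum adjacent swaps = number of inversions (each swap of adjacent out-of-order elements removes one inversion and no swap can remove more).
Count inversions — for each element, later elements that are smaller:
42: 8, 12, 40, 20, 27, 4, 35 → 7
8: 4 → 1
12: 4 → 1
40: 20, 27, 4, 35 → 4
20: 4 → 1
27: 4 → 1
46: 4, 35 → 2
4: none → 0
35: none → 0
Total inversions: 7 + 1 + 1 + 4 + 1 + 1 + 2 + 0 + 0 = 17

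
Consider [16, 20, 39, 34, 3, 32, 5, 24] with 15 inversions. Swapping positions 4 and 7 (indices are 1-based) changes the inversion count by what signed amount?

-3

Positions 4 and 7 hold 34 and 5; after swapping, the array is [16, 20, 39, 5, 3, 32, 34, 24].
Sweep left to right; for each value list the smaller values that follow it:
16: 2
20: 2
39: 5
5: 1
3: 0
32: 1
34: 1
24: 0
Sum: 2 + 2 + 5 + 1 + 0 + 1 + 1 + 0 = 12
Change: 12 − 15 = -3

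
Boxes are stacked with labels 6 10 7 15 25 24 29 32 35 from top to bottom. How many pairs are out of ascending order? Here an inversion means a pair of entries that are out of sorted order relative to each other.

Count, for each position, how many later elements it exceeds:
6 → none → 0
10 → 7 → 1
7 → none → 0
15 → none → 0
25 → 24 → 1
24 → none → 0
29 → none → 0
32 → none → 0
35 → none → 0
Sum: 0 + 1 + 0 + 0 + 1 + 0 + 0 + 0 + 0 = 2

There are 2 inversions.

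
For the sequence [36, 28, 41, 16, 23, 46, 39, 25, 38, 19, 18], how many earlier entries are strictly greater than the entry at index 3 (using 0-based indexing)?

The element at index 3 is 16.
Elements before it: 36, 28, 41
Those larger than 16: 36, 28, 41

3 such elements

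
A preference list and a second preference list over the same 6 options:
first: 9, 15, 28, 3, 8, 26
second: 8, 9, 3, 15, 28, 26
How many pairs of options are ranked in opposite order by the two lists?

6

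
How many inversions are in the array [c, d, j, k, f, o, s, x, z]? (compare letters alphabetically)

2 out-of-order pairs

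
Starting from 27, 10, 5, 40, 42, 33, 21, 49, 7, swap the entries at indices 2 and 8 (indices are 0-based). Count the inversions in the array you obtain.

17 inversions

Positions 2 and 8 hold 5 and 7; after swapping, the array is [27, 10, 7, 40, 42, 33, 21, 49, 5].
Element-by-element contributions:
27 → 10, 7, 21, 5 → 4
10 → 7, 5 → 2
7 → 5 → 1
40 → 33, 21, 5 → 3
42 → 33, 21, 5 → 3
33 → 21, 5 → 2
21 → 5 → 1
49 → 5 → 1
5 → none → 0
Sum: 4 + 2 + 1 + 3 + 3 + 2 + 1 + 1 + 0 = 17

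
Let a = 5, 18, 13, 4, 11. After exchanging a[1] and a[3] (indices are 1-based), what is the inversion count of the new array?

Positions 1 and 3 hold 5 and 13; after swapping, the array is [13, 18, 5, 4, 11].
Element-by-element contributions:
13: 3
18: 3
5: 1
4: 0
11: 0
Sum: 3 + 3 + 1 + 0 + 0 = 7

Inversions: 7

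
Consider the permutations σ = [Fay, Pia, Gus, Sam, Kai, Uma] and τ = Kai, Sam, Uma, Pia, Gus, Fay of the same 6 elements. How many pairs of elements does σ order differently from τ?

12

Assign each item its position (1..6) in the first ordering, then rewrite the second ordering as that position sequence:
positions: Fay→1, Pia→2, Gus→3, Sam→4, Kai→5, Uma→6
second ordering as positions: [5, 4, 6, 2, 3, 1]
Discordant pairs = inversions in this position sequence.
5: 4, 2, 3, 1 → 4
4: 2, 3, 1 → 3
6: 2, 3, 1 → 3
2: 1 → 1
3: 1 → 1
1: 0
Total: 4 + 3 + 3 + 1 + 1 + 0 = 12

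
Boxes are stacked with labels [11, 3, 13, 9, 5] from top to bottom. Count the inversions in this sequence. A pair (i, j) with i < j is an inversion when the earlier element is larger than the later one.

There are 6 inversions.

Element-by-element contributions:
11 → 3, 9, 5 → 3
3 → none → 0
13 → 9, 5 → 2
9 → 5 → 1
5 → none → 0
Sum: 3 + 0 + 2 + 1 + 0 = 6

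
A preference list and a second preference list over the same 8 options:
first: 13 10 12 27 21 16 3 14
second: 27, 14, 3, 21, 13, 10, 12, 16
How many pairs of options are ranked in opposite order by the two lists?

Pairs: 17

Assign each item its position (1..8) in the first ordering, then rewrite the second ordering as that position sequence:
positions: 13→1, 10→2, 12→3, 27→4, 21→5, 16→6, 3→7, 14→8
second ordering as positions: [4, 8, 7, 5, 1, 2, 3, 6]
Discordant pairs = inversions in this position sequence.
4: 1, 2, 3 → 3
8: 7, 5, 1, 2, 3, 6 → 6
7: 5, 1, 2, 3, 6 → 5
5: 1, 2, 3 → 3
1: 0
2: 0
3: 0
6: 0
Total: 3 + 6 + 5 + 3 + 0 + 0 + 0 + 0 = 17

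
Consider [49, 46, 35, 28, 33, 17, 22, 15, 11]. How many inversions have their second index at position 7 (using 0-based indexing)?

The element at index 7 is 15.
Elements before it: 49, 46, 35, 28, 33, 17, 22
Those larger than 15: 49, 46, 35, 28, 33, 17, 22

7 such elements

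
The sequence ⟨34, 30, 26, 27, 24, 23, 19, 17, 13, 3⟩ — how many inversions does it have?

Element-by-element contributions:
34 → 30, 26, 27, 24, 23, 19, 17, 13, 3 → 9
30 → 26, 27, 24, 23, 19, 17, 13, 3 → 8
26 → 24, 23, 19, 17, 13, 3 → 6
27 → 24, 23, 19, 17, 13, 3 → 6
24 → 23, 19, 17, 13, 3 → 5
23 → 19, 17, 13, 3 → 4
19 → 17, 13, 3 → 3
17 → 13, 3 → 2
13 → 3 → 1
3 → none → 0
Sum: 9 + 8 + 6 + 6 + 5 + 4 + 3 + 2 + 1 + 0 = 44

44 inversions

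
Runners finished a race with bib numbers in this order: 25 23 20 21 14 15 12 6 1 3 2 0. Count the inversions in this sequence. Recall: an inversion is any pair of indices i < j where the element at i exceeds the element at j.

62 inversions

Count, for each position, how many later elements it exceeds:
25: 11
23: 10
20: 8
21: 8
14: 6
15: 6
12: 5
6: 4
1: 1
3: 2
2: 1
0: 0
Sum: 11 + 10 + 8 + 8 + 6 + 6 + 5 + 4 + 1 + 2 + 1 + 0 = 62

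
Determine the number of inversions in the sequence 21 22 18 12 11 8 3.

20

For each element, count later entries that are smaller:
21 → 18, 12, 11, 8, 3 → 5
22 → 18, 12, 11, 8, 3 → 5
18 → 12, 11, 8, 3 → 4
12 → 11, 8, 3 → 3
11 → 8, 3 → 2
8 → 3 → 1
3 → none → 0
Sum: 5 + 5 + 4 + 3 + 2 + 1 + 0 = 20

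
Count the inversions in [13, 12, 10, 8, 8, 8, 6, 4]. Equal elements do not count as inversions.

25 out-of-order pairs

For each element, count later entries that are smaller:
13: 7
12: 6
10: 5
8: 2
8: 2
8: 2
6: 1
4: 0
Sum: 7 + 6 + 5 + 2 + 2 + 2 + 1 + 0 = 25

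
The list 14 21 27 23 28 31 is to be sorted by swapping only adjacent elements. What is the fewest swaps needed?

The minimum number of adjacent swaps to sort an array equals its inversion count, since every such swap removes exactly one inversion.
Count inversions — for each element, later elements that are smaller:
14: none → 0
21: none → 0
27: 23 → 1
23: none → 0
28: none → 0
31: none → 0
Total inversions: 0 + 0 + 1 + 0 + 0 + 0 = 1

There is 1 adjacent swap.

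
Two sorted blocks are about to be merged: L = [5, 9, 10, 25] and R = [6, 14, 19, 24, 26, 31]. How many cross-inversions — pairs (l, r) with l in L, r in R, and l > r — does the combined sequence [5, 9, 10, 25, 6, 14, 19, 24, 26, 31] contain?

For each element r of the right run, count left-run elements greater than r:
r = 6: 9, 10, 25 → 3
r = 14: 25 → 1
r = 19: 25 → 1
r = 24: 25 → 1
r = 26: none → 0
r = 31: none → 0
Cross-inversions: 3 + 1 + 1 + 1 + 0 + 0 = 6

6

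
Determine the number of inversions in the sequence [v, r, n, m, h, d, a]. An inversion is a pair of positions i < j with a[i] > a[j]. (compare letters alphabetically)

21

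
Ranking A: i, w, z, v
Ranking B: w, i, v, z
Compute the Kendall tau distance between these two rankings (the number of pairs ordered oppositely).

Assign each item its position (1..4) in the first ordering, then rewrite the second ordering as that position sequence:
positions: i→1, w→2, z→3, v→4
second ordering as positions: [2, 1, 4, 3]
Discordant pairs = inversions in this position sequence.
2: 1 → 1
1: 0
4: 3 → 1
3: 0
Total: 1 + 0 + 1 + 0 = 2

2 discordant pairs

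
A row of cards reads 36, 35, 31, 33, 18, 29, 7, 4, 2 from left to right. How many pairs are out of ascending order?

For each element, count later entries that are smaller:
36 → 35, 31, 33, 18, 29, 7, 4, 2 → 8
35 → 31, 33, 18, 29, 7, 4, 2 → 7
31 → 18, 29, 7, 4, 2 → 5
33 → 18, 29, 7, 4, 2 → 5
18 → 7, 4, 2 → 3
29 → 7, 4, 2 → 3
7 → 4, 2 → 2
4 → 2 → 1
2 → none → 0
Sum: 8 + 7 + 5 + 5 + 3 + 3 + 2 + 1 + 0 = 34

34 inversions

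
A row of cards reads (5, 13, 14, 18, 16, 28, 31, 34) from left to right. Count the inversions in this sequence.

Sweep left to right; for each value list the smaller values that follow it:
5: 0
13: 0
14: 0
18: 1
16: 0
28: 0
31: 0
34: 0
Sum: 0 + 0 + 0 + 1 + 0 + 0 + 0 + 0 = 1

1 out-of-order pair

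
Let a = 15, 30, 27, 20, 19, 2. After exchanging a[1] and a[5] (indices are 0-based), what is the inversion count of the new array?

4 inversions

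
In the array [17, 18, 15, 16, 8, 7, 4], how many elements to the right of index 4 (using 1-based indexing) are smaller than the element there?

3

The element at index 4 is 16.
Elements after it: 8, 7, 4
Those smaller than 16: 8, 7, 4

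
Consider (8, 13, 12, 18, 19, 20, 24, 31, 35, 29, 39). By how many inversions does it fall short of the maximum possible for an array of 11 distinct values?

Maximum inversions for 11 distinct elements is C(11, 2) = 11·10/2 = 55.
Current inversions — for each element, count later smaller elements:
8: 0
13: 1
12: 0
18: 0
19: 0
20: 0
24: 0
31: 1
35: 1
29: 0
39: 0
Current total: 0 + 1 + 0 + 0 + 0 + 0 + 0 + 1 + 1 + 0 + 0 = 3
Shortfall: 55 − 3 = 52

52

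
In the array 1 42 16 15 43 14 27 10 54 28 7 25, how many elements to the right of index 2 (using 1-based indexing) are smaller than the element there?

8

The element at index 2 is 42.
Elements after it: 16, 15, 43, 14, 27, 10, 54, 28, 7, 25
Those smaller than 42: 16, 15, 14, 27, 10, 28, 7, 25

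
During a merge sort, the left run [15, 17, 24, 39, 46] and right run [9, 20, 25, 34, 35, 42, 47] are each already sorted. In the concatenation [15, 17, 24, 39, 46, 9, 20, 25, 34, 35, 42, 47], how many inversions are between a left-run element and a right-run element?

15

Count, for every r in R, how many entries of L exceed r:
r = 9: 15, 17, 24, 39, 46 → 5
r = 20: 24, 39, 46 → 3
r = 25: 39, 46 → 2
r = 34: 39, 46 → 2
r = 35: 39, 46 → 2
r = 42: 46 → 1
r = 47: none → 0
Cross-inversions: 5 + 3 + 2 + 2 + 2 + 1 + 0 = 15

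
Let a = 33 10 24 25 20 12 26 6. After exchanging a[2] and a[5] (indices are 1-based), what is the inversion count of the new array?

19

Positions 2 and 5 hold 10 and 20; after swapping, the array is [33, 20, 24, 25, 10, 12, 26, 6].
Count, for each position, how many later elements it exceeds:
33: 7
20: 3
24: 3
25: 3
10: 1
12: 1
26: 1
6: 0
Sum: 7 + 3 + 3 + 3 + 1 + 1 + 1 + 0 = 19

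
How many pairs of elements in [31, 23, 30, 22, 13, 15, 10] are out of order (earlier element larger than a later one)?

19

Element-by-element contributions:
31 → 23, 30, 22, 13, 15, 10 → 6
23 → 22, 13, 15, 10 → 4
30 → 22, 13, 15, 10 → 4
22 → 13, 15, 10 → 3
13 → 10 → 1
15 → 10 → 1
10 → none → 0
Sum: 6 + 4 + 4 + 3 + 1 + 1 + 0 = 19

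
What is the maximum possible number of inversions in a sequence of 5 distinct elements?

Inversions: 10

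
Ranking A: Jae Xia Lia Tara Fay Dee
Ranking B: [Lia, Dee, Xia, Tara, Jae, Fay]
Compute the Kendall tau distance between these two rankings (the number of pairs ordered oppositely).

8

Assign each item its position (1..6) in the first ordering, then rewrite the second ordering as that position sequence:
positions: Jae→1, Xia→2, Lia→3, Tara→4, Fay→5, Dee→6
second ordering as positions: [3, 6, 2, 4, 1, 5]
Discordant pairs = inversions in this position sequence.
3: 2, 1 → 2
6: 2, 4, 1, 5 → 4
2: 1 → 1
4: 1 → 1
1: 0
5: 0
Total: 2 + 4 + 1 + 1 + 0 + 0 = 8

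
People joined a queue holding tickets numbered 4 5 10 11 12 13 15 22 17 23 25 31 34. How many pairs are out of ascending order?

1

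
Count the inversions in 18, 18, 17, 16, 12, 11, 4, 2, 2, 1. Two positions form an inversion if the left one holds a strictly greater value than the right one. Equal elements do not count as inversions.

43 inversions

Element-by-element contributions:
18: 8
18: 8
17: 7
16: 6
12: 5
11: 4
4: 3
2: 1
2: 1
1: 0
Sum: 8 + 8 + 7 + 6 + 5 + 4 + 3 + 1 + 1 + 0 = 43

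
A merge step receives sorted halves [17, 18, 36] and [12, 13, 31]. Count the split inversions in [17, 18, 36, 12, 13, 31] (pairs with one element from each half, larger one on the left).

Take each right-half value and tally the left-half values above it:
r = 12: 17, 18, 36 → 3
r = 13: 17, 18, 36 → 3
r = 31: 36 → 1
Cross-inversions: 3 + 3 + 1 = 7

There are 7 cross-inversions.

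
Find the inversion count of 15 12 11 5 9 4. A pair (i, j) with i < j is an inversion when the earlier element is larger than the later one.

Element-by-element contributions:
15: 5
12: 4
11: 3
5: 1
9: 1
4: 0
Sum: 5 + 4 + 3 + 1 + 1 + 0 = 14

14 inversions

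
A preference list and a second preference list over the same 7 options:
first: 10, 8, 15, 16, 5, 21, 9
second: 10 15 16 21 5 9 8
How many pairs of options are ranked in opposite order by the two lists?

6 pairs

Assign each item its position (1..7) in the first ordering, then rewrite the second ordering as that position sequence:
positions: 10→1, 8→2, 15→3, 16→4, 5→5, 21→6, 9→7
second ordering as positions: [1, 3, 4, 6, 5, 7, 2]
Discordant pairs = inversions in this position sequence.
1: 0
3: 2 → 1
4: 2 → 1
6: 5, 2 → 2
5: 2 → 1
7: 2 → 1
2: 0
Total: 0 + 1 + 1 + 2 + 1 + 1 + 0 = 6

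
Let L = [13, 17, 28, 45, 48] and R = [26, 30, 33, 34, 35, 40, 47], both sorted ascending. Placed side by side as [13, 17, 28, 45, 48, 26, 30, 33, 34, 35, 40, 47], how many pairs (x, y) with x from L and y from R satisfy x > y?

14 split inversions

Take each right-half value and tally the left-half values above it:
r = 26: 28, 45, 48 → 3
r = 30: 45, 48 → 2
r = 33: 45, 48 → 2
r = 34: 45, 48 → 2
r = 35: 45, 48 → 2
r = 40: 45, 48 → 2
r = 47: 48 → 1
Cross-inversions: 3 + 2 + 2 + 2 + 2 + 2 + 1 = 14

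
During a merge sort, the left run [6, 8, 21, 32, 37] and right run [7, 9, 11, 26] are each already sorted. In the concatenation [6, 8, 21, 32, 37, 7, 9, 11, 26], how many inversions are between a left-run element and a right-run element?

For each element r of the right run, count left-run elements greater than r:
r = 7: 8, 21, 32, 37 → 4
r = 9: 21, 32, 37 → 3
r = 11: 21, 32, 37 → 3
r = 26: 32, 37 → 2
Cross-inversions: 4 + 3 + 3 + 2 = 12

12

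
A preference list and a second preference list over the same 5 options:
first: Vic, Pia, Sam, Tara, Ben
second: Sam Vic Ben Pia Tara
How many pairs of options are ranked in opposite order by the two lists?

4 pairs

Assign each item its position (1..5) in the first ordering, then rewrite the second ordering as that position sequence:
positions: Vic→1, Pia→2, Sam→3, Tara→4, Ben→5
second ordering as positions: [3, 1, 5, 2, 4]
Discordant pairs = inversions in this position sequence.
3: 1, 2 → 2
1: 0
5: 2, 4 → 2
2: 0
4: 0
Total: 2 + 0 + 2 + 0 + 0 = 4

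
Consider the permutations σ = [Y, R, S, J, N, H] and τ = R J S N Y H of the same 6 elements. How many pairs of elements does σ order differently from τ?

Discordant pairs: 5

Assign each item its position (1..6) in the first ordering, then rewrite the second ordering as that position sequence:
positions: Y→1, R→2, S→3, J→4, N→5, H→6
second ordering as positions: [2, 4, 3, 5, 1, 6]
Discordant pairs = inversions in this position sequence.
2: 1 → 1
4: 3, 1 → 2
3: 1 → 1
5: 1 → 1
1: 0
6: 0
Total: 1 + 2 + 1 + 1 + 0 + 0 = 5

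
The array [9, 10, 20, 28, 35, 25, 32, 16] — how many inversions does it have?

8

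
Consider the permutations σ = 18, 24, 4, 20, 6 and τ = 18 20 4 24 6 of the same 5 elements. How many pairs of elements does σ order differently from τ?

Assign each item its position (1..5) in the first ordering, then rewrite the second ordering as that position sequence:
positions: 18→1, 24→2, 4→3, 20→4, 6→5
second ordering as positions: [1, 4, 3, 2, 5]
Discordant pairs = inversions in this position sequence.
1: 0
4: 3, 2 → 2
3: 2 → 1
2: 0
5: 0
Total: 0 + 2 + 1 + 0 + 0 = 3

Discordant pairs: 3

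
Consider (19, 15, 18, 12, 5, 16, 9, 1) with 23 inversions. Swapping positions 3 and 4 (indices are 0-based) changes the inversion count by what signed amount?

-1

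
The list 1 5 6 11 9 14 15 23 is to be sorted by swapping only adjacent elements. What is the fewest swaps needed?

The minimum number of adjacent swaps to sort an array equals its inversion count, since every such swap removes exactly one inversion.
Count inversions — for each element, later elements that are smaller:
1: none → 0
5: none → 0
6: none → 0
11: 9 → 1
9: none → 0
14: none → 0
15: none → 0
23: none → 0
Total inversions: 0 + 0 + 0 + 1 + 0 + 0 + 0 + 0 = 1

1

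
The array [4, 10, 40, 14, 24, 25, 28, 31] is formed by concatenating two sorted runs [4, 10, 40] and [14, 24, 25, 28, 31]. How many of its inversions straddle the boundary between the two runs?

For each element r of the right run, count left-run elements greater than r:
r = 14: 40 → 1
r = 24: 40 → 1
r = 25: 40 → 1
r = 28: 40 → 1
r = 31: 40 → 1
Cross-inversions: 1 + 1 + 1 + 1 + 1 = 5

5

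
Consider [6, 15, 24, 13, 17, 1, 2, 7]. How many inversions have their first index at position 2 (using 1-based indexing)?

4 such elements

The element at index 2 is 15.
Elements after it: 24, 13, 17, 1, 2, 7
Those smaller than 15: 13, 1, 2, 7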